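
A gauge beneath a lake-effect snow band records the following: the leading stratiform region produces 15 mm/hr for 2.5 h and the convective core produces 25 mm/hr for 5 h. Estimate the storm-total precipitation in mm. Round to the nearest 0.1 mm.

total ≈ 162.5 mm

Total = Σ Rᵢ Δtᵢ = 15 × 2.5 + 25 × 5
      = 37.5 + 125 = 162.5 mm.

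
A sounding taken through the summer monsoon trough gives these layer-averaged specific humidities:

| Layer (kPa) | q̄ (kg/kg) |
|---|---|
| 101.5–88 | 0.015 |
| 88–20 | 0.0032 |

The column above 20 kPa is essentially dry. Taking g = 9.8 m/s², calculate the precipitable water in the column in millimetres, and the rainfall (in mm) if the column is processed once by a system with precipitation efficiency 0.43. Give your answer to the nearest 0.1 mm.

Precipitable water is the column-integrated vapour mass per unit area: PW = (1/g) Σ q̄ Δp, with q in kg/kg and Δp in Pa (1 kg/m² of water = 1 mm).
Layer 101.5–88 kPa: Δp = 135 hPa = 13500 Pa, q̄ = 0.015 kg/kg → 0.015 × 13500 / 9.8 = 20.66 mm
Layer 88–20 kPa: Δp = 680 hPa = 68000 Pa, q̄ = 0.0032 kg/kg → 0.0032 × 68000 / 9.8 = 22.20 mm
PW = 20.66 + 22.20 = 42.86 ≈ 42.9 mm.
Rainfall = ε × PW = 0.43 × 42.9 = 18.4 mm.

PW ≈ 42.9 mm; rainfall ≈ 18.4 mm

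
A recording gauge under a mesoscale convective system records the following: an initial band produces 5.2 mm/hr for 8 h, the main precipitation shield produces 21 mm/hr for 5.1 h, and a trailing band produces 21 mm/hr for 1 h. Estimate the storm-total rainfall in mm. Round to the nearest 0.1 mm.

total ≈ 169.7 mm

Total = Σ Rᵢ Δtᵢ = 5.2 × 8 + 21 × 5.1 + 21 × 1
      = 41.6 + 107.1 + 21 = 169.7 mm.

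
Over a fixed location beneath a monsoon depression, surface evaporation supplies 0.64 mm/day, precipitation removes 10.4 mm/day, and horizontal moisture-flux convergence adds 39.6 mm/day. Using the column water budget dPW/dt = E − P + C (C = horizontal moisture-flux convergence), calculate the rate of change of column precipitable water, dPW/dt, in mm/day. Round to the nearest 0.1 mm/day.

dPW/dt ≈ 29.8 mm/day

dPW/dt = E − P + C = 0.64 − 10.4 + (39.6) = 29.8 mm/day.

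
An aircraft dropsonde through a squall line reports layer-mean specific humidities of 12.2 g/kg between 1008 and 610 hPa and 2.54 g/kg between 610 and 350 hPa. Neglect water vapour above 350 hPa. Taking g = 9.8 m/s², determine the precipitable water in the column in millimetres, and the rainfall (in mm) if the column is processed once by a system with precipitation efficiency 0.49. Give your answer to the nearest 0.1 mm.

PW ≈ 56.3 mm; rainfall ≈ 27.6 mm

Precipitable water is the column-integrated vapour mass per unit area: PW = (1/g) Σ q̄ Δp, with q in kg/kg and Δp in Pa (1 kg/m² of water = 1 mm).
Layer 1008–610 hPa: Δp = 398 hPa = 39800 Pa, q̄ = 0.0122 kg/kg → 0.0122 × 39800 / 9.8 = 49.55 mm
Layer 610–350 hPa: Δp = 260 hPa = 26000 Pa, q̄ = 0.00254 kg/kg → 0.00254 × 26000 / 9.8 = 6.74 mm
PW = 49.55 + 6.74 = 56.29 ≈ 56.3 mm.
Rainfall = ε × PW = 0.49 × 56.3 = 27.6 mm.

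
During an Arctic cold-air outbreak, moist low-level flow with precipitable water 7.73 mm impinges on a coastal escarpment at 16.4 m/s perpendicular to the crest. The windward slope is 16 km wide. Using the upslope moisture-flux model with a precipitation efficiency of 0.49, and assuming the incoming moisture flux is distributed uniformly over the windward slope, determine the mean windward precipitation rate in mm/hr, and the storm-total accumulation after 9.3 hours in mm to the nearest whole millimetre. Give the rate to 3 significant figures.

R ≈ 14.0 mm/hr; total ≈ 130 mm

Incoming column moisture flux per unit ridge length: F = V × PW = 16.4 × 7.73 = 126.772 mm·m/s.
Spread over the 16 km slope with efficiency ε = 0.49: R = ε·F/W = 0.49 × 126.772 / 16000 m = 3.882e-03 mm/s.
R = 3.882e-03 × 3600 = 14.0 mm/hr.
Over 9.3 h: total = 14.0 × 9.3 = 130.2 ≈ 130 mm.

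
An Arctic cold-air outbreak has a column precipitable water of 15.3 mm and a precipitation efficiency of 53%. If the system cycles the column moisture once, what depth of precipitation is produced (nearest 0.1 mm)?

Precipitation = ε × PW = 0.53 × 15.3 = 8.1 mm.

precipitation ≈ 8.1 mm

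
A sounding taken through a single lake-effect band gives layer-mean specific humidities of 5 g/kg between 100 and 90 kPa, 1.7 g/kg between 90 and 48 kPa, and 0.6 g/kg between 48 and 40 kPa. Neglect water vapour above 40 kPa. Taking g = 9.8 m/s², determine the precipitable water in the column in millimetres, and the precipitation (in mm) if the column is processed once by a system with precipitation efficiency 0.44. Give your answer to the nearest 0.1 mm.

PW ≈ 12.9 mm; precipitation ≈ 5.7 mm

Precipitable water is the column-integrated vapour mass per unit area: PW = (1/g) Σ q̄ Δp, with q in kg/kg and Δp in Pa (1 kg/m² of water = 1 mm).
Layer 100–90 kPa: Δp = 100 hPa = 10000 Pa, q̄ = 0.005 kg/kg → 0.005 × 10000 / 9.8 = 5.10 mm
Layer 90–48 kPa: Δp = 420 hPa = 42000 Pa, q̄ = 0.0017 kg/kg → 0.0017 × 42000 / 9.8 = 7.29 mm
Layer 48–40 kPa: Δp = 80 hPa = 8000 Pa, q̄ = 0.0006 kg/kg → 0.0006 × 8000 / 9.8 = 0.49 mm
PW = 5.10 + 7.29 + 0.49 = 12.88 ≈ 12.9 mm.
Precipitation = ε × PW = 0.44 × 12.9 = 5.7 mm.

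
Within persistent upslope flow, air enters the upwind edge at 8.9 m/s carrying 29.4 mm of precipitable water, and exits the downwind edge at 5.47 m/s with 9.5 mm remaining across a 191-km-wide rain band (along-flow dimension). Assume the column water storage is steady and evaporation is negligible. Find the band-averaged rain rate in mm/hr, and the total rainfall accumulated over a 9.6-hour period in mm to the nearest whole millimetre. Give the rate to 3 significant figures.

Column moisture flux per unit crosswind length is F = V × PW.
Inflow: F_in = 8.9 × 29.4 = 261.66 mm·m/s
Outflow: F_out = 5.47 × 9.5 = 51.965 mm·m/s
Steady-state rate R = (F_in − F_out)/L = (261.66 − 51.965) / 191000 m = 1.098e-03 mm/s.
R = 1.098e-03 × 3600 = 3.95 mm/hr.
Over 9.6 h: total = 3.95 × 9.6 = 37.92 ≈ 38 mm.

R ≈ 3.95 mm/hr; total ≈ 38 mm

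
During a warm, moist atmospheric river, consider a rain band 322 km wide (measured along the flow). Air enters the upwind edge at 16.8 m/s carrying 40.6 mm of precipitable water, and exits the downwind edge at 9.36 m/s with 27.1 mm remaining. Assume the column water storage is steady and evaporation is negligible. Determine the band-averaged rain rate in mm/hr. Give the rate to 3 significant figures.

Column moisture flux per unit crosswind length is F = V × PW.
Inflow: F_in = 16.8 × 40.6 = 682.08 mm·m/s
Outflow: F_out = 9.36 × 27.1 = 253.656 mm·m/s
Steady-state rate R = (F_in − F_out)/L = (682.08 − 253.656) / 322000 m = 1.331e-03 mm/s.
R = 1.331e-03 × 3600 = 4.79 mm/hr.

R ≈ 4.79 mm/hr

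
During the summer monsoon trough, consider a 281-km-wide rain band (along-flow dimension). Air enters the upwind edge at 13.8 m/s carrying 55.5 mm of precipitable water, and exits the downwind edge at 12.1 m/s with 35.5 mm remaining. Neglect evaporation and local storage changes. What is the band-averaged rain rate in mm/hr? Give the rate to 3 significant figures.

Column moisture flux per unit crosswind length is F = V × PW.
Inflow: F_in = 13.8 × 55.5 = 765.9 mm·m/s
Outflow: F_out = 12.1 × 35.5 = 429.55 mm·m/s
Steady-state rate R = (F_in − F_out)/L = (765.9 − 429.55) / 281000 m = 1.197e-03 mm/s.
R = 1.197e-03 × 3600 = 4.31 mm/hr.

R ≈ 4.31 mm/hr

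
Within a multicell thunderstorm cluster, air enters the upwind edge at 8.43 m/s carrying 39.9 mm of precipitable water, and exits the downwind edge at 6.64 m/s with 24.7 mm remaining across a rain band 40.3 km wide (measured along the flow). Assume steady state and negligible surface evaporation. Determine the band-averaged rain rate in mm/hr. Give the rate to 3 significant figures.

R ≈ 15.4 mm/hr

Column moisture flux per unit crosswind length is F = V × PW.
Inflow: F_in = 8.43 × 39.9 = 336.357 mm·m/s
Outflow: F_out = 6.64 × 24.7 = 164.008 mm·m/s
Steady-state rate R = (F_in − F_out)/L = (336.357 − 164.008) / 40300 m = 4.277e-03 mm/s.
R = 4.277e-03 × 3600 = 15.4 mm/hr.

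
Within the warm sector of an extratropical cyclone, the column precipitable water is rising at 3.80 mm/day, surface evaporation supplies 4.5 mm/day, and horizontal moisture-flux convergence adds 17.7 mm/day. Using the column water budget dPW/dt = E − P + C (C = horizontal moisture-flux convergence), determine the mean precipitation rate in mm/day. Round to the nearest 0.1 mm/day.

dPW/dt = +3.80 mm/day.
P = E + C − dPW/dt = 4.5 + (17.7) − (+3.80) = 18.4 mm/day.

P ≈ 18.4 mm/day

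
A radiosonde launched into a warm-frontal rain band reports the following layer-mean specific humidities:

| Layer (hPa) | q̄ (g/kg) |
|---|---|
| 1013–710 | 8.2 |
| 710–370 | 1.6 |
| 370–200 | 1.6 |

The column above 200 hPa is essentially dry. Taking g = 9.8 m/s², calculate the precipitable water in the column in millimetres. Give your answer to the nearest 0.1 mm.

Precipitable water is the column-integrated vapour mass per unit area: PW = (1/g) Σ q̄ Δp, with q in kg/kg and Δp in Pa (1 kg/m² of water = 1 mm).
Layer 1013–710 hPa: Δp = 303 hPa = 30300 Pa, q̄ = 0.0082 kg/kg → 0.0082 × 30300 / 9.8 = 25.35 mm
Layer 710–370 hPa: Δp = 340 hPa = 34000 Pa, q̄ = 0.0016 kg/kg → 0.0016 × 34000 / 9.8 = 5.55 mm
Layer 370–200 hPa: Δp = 170 hPa = 17000 Pa, q̄ = 0.0016 kg/kg → 0.0016 × 17000 / 9.8 = 2.78 mm
PW = 25.35 + 5.55 + 2.78 = 33.68 ≈ 33.7 mm.

PW ≈ 33.7 mm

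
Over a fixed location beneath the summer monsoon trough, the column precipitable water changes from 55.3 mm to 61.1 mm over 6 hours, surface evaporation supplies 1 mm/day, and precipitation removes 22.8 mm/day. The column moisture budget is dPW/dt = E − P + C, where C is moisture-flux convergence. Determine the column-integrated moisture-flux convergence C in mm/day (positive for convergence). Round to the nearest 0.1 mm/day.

C ≈ 45.0 mm/day

dPW/dt = (61.1 − 55.3) mm / (6/24 day) = +23.200 mm/day.
C = dPW/dt − E + P = (+23.200) − 1 + 22.8 = 45.0 mm/day.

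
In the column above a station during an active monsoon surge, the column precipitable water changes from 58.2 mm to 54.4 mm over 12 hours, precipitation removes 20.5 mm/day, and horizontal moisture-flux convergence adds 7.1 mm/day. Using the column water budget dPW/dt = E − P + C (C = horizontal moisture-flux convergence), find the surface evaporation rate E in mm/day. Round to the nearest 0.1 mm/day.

E ≈ 5.8 mm/day

dPW/dt = (54.4 − 58.2) mm / (12/24 day) = -7.600 mm/day.
E = dPW/dt + P − C = (-7.600) + 20.5 − (7.1) = 5.8 mm/day.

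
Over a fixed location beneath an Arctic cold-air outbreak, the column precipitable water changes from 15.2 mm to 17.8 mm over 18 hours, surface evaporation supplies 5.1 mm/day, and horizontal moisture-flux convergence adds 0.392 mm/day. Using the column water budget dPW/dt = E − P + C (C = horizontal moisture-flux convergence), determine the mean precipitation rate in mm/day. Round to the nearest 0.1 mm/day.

P ≈ 2.0 mm/day

dPW/dt = (17.8 − 15.2) mm / (18/24 day) = +3.467 mm/day.
P = E + C − dPW/dt = 5.1 + (0.392) − (+3.467) = 2.0 mm/day.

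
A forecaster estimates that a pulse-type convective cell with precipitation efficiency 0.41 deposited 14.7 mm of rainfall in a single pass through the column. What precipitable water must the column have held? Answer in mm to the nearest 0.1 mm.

PW ≈ 35.9 mm

PW = rainfall / ε = 14.7 / 0.41 = 35.9 mm.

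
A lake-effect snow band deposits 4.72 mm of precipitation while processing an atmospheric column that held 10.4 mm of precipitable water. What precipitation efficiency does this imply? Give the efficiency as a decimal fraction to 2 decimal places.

ε ≈ 0.45

ε = precipitation / PW = 4.72 / 10.4 = 0.45.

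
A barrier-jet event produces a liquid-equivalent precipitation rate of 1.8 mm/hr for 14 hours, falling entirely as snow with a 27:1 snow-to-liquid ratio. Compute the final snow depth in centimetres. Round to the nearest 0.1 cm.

Liquid-equivalent depth = 1.8 × 14 = 25.2 mm.
Snow depth = 25.2 mm × 27 = 680.4 mm = 68.0 cm.

snow depth ≈ 68.0 cm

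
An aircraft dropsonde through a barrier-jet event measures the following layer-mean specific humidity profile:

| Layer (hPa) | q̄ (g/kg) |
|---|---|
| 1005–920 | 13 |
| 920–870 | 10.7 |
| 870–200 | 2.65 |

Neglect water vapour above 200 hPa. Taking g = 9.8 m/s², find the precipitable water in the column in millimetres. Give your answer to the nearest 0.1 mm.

PW ≈ 34.9 mm

Precipitable water is the column-integrated vapour mass per unit area: PW = (1/g) Σ q̄ Δp, with q in kg/kg and Δp in Pa (1 kg/m² of water = 1 mm).
Layer 1005–920 hPa: Δp = 85 hPa = 8500 Pa, q̄ = 0.013 kg/kg → 0.013 × 8500 / 9.8 = 11.28 mm
Layer 920–870 hPa: Δp = 50 hPa = 5000 Pa, q̄ = 0.0107 kg/kg → 0.0107 × 5000 / 9.8 = 5.46 mm
Layer 870–200 hPa: Δp = 670 hPa = 67000 Pa, q̄ = 0.00265 kg/kg → 0.00265 × 67000 / 9.8 = 18.12 mm
PW = 11.28 + 5.46 + 18.12 = 34.86 ≈ 34.9 mm.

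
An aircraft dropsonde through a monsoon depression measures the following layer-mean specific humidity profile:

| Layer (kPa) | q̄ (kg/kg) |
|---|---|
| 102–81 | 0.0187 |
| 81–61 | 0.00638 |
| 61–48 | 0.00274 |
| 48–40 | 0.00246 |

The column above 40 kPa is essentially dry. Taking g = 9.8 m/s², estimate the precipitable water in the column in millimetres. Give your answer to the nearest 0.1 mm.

PW ≈ 58.7 mm

Precipitable water is the column-integrated vapour mass per unit area: PW = (1/g) Σ q̄ Δp, with q in kg/kg and Δp in Pa (1 kg/m² of water = 1 mm).
Layer 102–81 kPa: Δp = 210 hPa = 21000 Pa, q̄ = 0.0187 kg/kg → 0.0187 × 21000 / 9.8 = 40.07 mm
Layer 81–61 kPa: Δp = 200 hPa = 20000 Pa, q̄ = 0.00638 kg/kg → 0.00638 × 20000 / 9.8 = 13.02 mm
Layer 61–48 kPa: Δp = 130 hPa = 13000 Pa, q̄ = 0.00274 kg/kg → 0.00274 × 13000 / 9.8 = 3.63 mm
Layer 48–40 kPa: Δp = 80 hPa = 8000 Pa, q̄ = 0.00246 kg/kg → 0.00246 × 8000 / 9.8 = 2.01 mm
PW = 40.07 + 13.02 + 3.63 + 2.01 = 58.73 ≈ 58.7 mm.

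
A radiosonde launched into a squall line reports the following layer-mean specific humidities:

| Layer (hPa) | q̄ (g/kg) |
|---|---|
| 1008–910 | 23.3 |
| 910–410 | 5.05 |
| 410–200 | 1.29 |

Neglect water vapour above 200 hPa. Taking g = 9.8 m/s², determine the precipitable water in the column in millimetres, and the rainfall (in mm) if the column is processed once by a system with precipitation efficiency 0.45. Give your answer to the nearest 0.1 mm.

PW ≈ 51.8 mm; rainfall ≈ 23.3 mm

Precipitable water is the column-integrated vapour mass per unit area: PW = (1/g) Σ q̄ Δp, with q in kg/kg and Δp in Pa (1 kg/m² of water = 1 mm).
Layer 1008–910 hPa: Δp = 98 hPa = 9800 Pa, q̄ = 0.0233 kg/kg → 0.0233 × 9800 / 9.8 = 23.30 mm
Layer 910–410 hPa: Δp = 500 hPa = 50000 Pa, q̄ = 0.00505 kg/kg → 0.00505 × 50000 / 9.8 = 25.77 mm
Layer 410–200 hPa: Δp = 210 hPa = 21000 Pa, q̄ = 0.00129 kg/kg → 0.00129 × 21000 / 9.8 = 2.76 mm
PW = 23.30 + 25.77 + 2.76 = 51.83 ≈ 51.8 mm.
Rainfall = ε × PW = 0.45 × 51.8 = 23.3 mm.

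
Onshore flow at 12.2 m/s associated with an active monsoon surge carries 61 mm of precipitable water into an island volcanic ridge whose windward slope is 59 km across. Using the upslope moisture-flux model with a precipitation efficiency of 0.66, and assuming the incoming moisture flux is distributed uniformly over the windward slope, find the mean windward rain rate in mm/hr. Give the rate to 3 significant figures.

R ≈ 30.0 mm/hr

Incoming column moisture flux per unit ridge length: F = V × PW = 12.2 × 61 = 744.2 mm·m/s.
Spread over the 59 km slope with efficiency ε = 0.66: R = ε·F/W = 0.66 × 744.2 / 59000 m = 8.325e-03 mm/s.
R = 8.325e-03 × 3600 = 30.0 mm/hr.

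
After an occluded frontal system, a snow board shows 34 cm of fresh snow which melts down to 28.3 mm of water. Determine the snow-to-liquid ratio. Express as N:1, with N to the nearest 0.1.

Ratio = snow depth / SWE = 340 mm / 28.3 mm = 12.0, i.e. 12.0:1.

ratio ≈ 12.0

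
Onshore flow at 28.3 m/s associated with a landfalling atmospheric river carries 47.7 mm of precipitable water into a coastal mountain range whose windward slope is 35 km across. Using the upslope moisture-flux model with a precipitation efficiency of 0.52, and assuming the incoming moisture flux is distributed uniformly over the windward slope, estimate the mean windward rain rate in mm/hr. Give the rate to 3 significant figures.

R ≈ 72.2 mm/hr

Incoming column moisture flux per unit ridge length: F = V × PW = 28.3 × 47.7 = 1349.91 mm·m/s.
Spread over the 35 km slope with efficiency ε = 0.52: R = ε·F/W = 0.52 × 1349.91 / 35000 m = 2.006e-02 mm/s.
R = 2.006e-02 × 3600 = 72.2 mm/hr.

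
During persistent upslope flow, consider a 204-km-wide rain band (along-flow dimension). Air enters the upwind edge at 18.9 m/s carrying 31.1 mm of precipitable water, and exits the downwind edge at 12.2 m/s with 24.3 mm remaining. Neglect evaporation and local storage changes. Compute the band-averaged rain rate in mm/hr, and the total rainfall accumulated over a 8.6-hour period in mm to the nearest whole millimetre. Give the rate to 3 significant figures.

Column moisture flux per unit crosswind length is F = V × PW.
Inflow: F_in = 18.9 × 31.1 = 587.79 mm·m/s
Outflow: F_out = 12.2 × 24.3 = 296.46 mm·m/s
Steady-state rate R = (F_in − F_out)/L = (587.79 − 296.46) / 204000 m = 1.428e-03 mm/s.
R = 1.428e-03 × 3600 = 5.14 mm/hr.
Over 8.6 h: total = 5.14 × 8.6 = 44.204 ≈ 44 mm.

R ≈ 5.14 mm/hr; total ≈ 44 mm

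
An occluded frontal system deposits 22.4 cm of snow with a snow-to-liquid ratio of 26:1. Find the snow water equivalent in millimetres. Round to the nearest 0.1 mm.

SWE ≈ 8.6 mm

SWE = snow depth / ratio = 22.4 cm / 26 = 0.862 cm = 8.6 mm.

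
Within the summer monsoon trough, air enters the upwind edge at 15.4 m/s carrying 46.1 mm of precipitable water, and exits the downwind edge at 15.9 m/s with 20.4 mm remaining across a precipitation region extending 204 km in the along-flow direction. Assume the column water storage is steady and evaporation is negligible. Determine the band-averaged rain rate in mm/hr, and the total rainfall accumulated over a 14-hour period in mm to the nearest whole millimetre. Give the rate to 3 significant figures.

R ≈ 6.80 mm/hr; total ≈ 95 mm

Column moisture flux per unit crosswind length is F = V × PW.
Inflow: F_in = 15.4 × 46.1 = 709.94 mm·m/s
Outflow: F_out = 15.9 × 20.4 = 324.36 mm·m/s
Steady-state rate R = (F_in − F_out)/L = (709.94 − 324.36) / 204000 m = 1.890e-03 mm/s.
R = 1.890e-03 × 3600 = 6.80 mm/hr.
Over 14 h: total = 6.80 × 14 = 95.2 ≈ 95 mm.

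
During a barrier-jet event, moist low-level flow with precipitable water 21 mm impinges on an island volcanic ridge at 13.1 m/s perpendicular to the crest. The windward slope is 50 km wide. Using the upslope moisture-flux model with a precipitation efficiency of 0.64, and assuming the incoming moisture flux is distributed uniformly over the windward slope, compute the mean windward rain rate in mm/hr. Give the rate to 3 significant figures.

R ≈ 12.7 mm/hr

Incoming column moisture flux per unit ridge length: F = V × PW = 13.1 × 21 = 275.1 mm·m/s.
Spread over the 50 km slope with efficiency ε = 0.64: R = ε·F/W = 0.64 × 275.1 / 50000 m = 3.521e-03 mm/s.
R = 3.521e-03 × 3600 = 12.7 mm/hr.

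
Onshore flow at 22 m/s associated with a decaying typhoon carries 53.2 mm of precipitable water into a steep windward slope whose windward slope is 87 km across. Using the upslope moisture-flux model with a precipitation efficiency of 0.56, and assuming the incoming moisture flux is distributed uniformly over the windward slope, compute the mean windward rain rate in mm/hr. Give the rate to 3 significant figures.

R ≈ 27.1 mm/hr

Incoming column moisture flux per unit ridge length: F = V × PW = 22 × 53.2 = 1170.4 mm·m/s.
Spread over the 87 km slope with efficiency ε = 0.56: R = ε·F/W = 0.56 × 1170.4 / 87000 m = 7.534e-03 mm/s.
R = 7.534e-03 × 3600 = 27.1 mm/hr.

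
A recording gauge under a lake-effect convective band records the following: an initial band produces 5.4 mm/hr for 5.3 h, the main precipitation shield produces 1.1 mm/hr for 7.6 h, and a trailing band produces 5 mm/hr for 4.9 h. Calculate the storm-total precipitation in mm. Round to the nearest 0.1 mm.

total ≈ 61.5 mm

Total = Σ Rᵢ Δtᵢ = 5.4 × 5.3 + 1.1 × 7.6 + 5 × 4.9
      = 28.62 + 8.36 + 24.5 = 61.5 mm.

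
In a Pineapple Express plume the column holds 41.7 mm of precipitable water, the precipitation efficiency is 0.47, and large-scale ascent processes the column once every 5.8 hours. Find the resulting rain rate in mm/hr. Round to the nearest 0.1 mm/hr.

Each overturning extracts ε × PW = 0.47 × 41.7 = 19.599 mm.
Rate = ε·PW / τ = 19.599 / 5.8 h = 3.4 mm/hr.

R ≈ 3.4 mm/hr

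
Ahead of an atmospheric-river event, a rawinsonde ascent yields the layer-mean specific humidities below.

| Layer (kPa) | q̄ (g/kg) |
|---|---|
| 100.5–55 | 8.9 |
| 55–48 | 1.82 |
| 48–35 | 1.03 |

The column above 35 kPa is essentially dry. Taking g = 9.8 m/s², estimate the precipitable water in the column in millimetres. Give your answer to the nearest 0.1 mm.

PW ≈ 44.0 mm

Precipitable water is the column-integrated vapour mass per unit area: PW = (1/g) Σ q̄ Δp, with q in kg/kg and Δp in Pa (1 kg/m² of water = 1 mm).
Layer 100.5–55 kPa: Δp = 455 hPa = 45500 Pa, q̄ = 0.0089 kg/kg → 0.0089 × 45500 / 9.8 = 41.32 mm
Layer 55–48 kPa: Δp = 70 hPa = 7000 Pa, q̄ = 0.00182 kg/kg → 0.00182 × 7000 / 9.8 = 1.30 mm
Layer 48–35 kPa: Δp = 130 hPa = 13000 Pa, q̄ = 0.00103 kg/kg → 0.00103 × 13000 / 9.8 = 1.37 mm
PW = 41.32 + 1.30 + 1.37 = 43.99 ≈ 44.0 mm.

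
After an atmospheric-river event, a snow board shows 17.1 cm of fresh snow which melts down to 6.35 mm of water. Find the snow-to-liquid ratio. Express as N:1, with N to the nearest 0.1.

Ratio = snow depth / SWE = 171 mm / 6.35 mm = 26.9, i.e. 26.9:1.

ratio ≈ 26.9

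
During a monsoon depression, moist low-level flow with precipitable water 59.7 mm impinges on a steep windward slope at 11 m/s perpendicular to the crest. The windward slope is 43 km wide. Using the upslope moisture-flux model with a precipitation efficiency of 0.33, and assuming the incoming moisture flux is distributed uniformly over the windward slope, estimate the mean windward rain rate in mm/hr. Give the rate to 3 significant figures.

Incoming column moisture flux per unit ridge length: F = V × PW = 11 × 59.7 = 656.7 mm·m/s.
Spread over the 43 km slope with efficiency ε = 0.33: R = ε·F/W = 0.33 × 656.7 / 43000 m = 5.040e-03 mm/s.
R = 5.040e-03 × 3600 = 18.1 mm/hr.

R ≈ 18.1 mm/hr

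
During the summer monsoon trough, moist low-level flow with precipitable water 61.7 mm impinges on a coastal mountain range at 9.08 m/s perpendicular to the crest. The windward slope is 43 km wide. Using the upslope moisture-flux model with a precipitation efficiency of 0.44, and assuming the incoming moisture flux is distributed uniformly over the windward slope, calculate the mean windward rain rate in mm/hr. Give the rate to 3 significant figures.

Incoming column moisture flux per unit ridge length: F = V × PW = 9.08 × 61.7 = 560.236 mm·m/s.
Spread over the 43 km slope with efficiency ε = 0.44: R = ε·F/W = 0.44 × 560.236 / 43000 m = 5.733e-03 mm/s.
R = 5.733e-03 × 3600 = 20.6 mm/hr.

R ≈ 20.6 mm/hr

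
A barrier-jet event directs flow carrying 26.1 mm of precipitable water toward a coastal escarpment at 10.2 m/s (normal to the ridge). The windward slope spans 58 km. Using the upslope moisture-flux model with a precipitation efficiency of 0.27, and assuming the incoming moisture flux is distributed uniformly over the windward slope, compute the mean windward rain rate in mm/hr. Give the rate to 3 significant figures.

Incoming column moisture flux per unit ridge length: F = V × PW = 10.2 × 26.1 = 266.22 mm·m/s.
Spread over the 58 km slope with efficiency ε = 0.27: R = ε·F/W = 0.27 × 266.22 / 58000 m = 1.239e-03 mm/s.
R = 1.239e-03 × 3600 = 4.46 mm/hr.

R ≈ 4.46 mm/hr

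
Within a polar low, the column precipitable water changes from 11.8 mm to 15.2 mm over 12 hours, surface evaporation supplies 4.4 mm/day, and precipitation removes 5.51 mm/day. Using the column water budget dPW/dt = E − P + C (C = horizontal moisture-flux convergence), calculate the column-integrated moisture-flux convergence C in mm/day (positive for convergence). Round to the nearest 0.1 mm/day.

dPW/dt = (15.2 − 11.8) mm / (12/24 day) = +6.800 mm/day.
C = dPW/dt − E + P = (+6.800) − 4.4 + 5.51 = 7.9 mm/day.

C ≈ 7.9 mm/day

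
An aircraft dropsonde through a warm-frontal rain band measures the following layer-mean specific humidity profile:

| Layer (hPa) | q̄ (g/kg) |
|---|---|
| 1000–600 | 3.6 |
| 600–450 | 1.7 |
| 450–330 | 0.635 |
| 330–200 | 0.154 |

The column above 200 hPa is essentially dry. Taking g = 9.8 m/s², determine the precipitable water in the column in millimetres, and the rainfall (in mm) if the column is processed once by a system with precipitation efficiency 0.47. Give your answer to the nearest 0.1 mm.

Precipitable water is the column-integrated vapour mass per unit area: PW = (1/g) Σ q̄ Δp, with q in kg/kg and Δp in Pa (1 kg/m² of water = 1 mm).
Layer 1000–600 hPa: Δp = 400 hPa = 40000 Pa, q̄ = 0.0036 kg/kg → 0.0036 × 40000 / 9.8 = 14.69 mm
Layer 600–450 hPa: Δp = 150 hPa = 15000 Pa, q̄ = 0.0017 kg/kg → 0.0017 × 15000 / 9.8 = 2.60 mm
Layer 450–330 hPa: Δp = 120 hPa = 12000 Pa, q̄ = 0.000635 kg/kg → 0.000635 × 12000 / 9.8 = 0.78 mm
Layer 330–200 hPa: Δp = 130 hPa = 13000 Pa, q̄ = 0.000154 kg/kg → 0.000154 × 13000 / 9.8 = 0.20 mm
PW = 14.69 + 2.60 + 0.78 + 0.20 = 18.27 ≈ 18.3 mm.
Rainfall = ε × PW = 0.47 × 18.3 = 8.6 mm.

PW ≈ 18.3 mm; rainfall ≈ 8.6 mm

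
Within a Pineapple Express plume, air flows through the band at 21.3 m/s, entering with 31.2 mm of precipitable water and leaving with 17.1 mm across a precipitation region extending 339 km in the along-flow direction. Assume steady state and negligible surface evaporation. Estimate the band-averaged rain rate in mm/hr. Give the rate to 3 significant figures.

R ≈ 3.19 mm/hr

Column moisture flux per unit crosswind length is F = V × PW.
Inflow: F_in = 21.3 × 31.2 = 664.56 mm·m/s
Outflow: F_out = 21.3 × 17.1 = 364.23 mm·m/s
Steady-state rate R = (F_in − F_out)/L = (664.56 − 364.23) / 339000 m = 8.859e-04 mm/s.
R = 8.859e-04 × 3600 = 3.19 mm/hr.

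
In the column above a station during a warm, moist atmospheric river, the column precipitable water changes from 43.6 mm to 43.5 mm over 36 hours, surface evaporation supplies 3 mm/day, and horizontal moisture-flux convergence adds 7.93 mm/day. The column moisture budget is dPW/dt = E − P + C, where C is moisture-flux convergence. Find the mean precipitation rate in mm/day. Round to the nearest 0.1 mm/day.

dPW/dt = (43.5 − 43.6) mm / (36/24 day) = -0.067 mm/day.
P = E + C − dPW/dt = 3 + (7.93) − (-0.067) = 11.0 mm/day.

P ≈ 11.0 mm/day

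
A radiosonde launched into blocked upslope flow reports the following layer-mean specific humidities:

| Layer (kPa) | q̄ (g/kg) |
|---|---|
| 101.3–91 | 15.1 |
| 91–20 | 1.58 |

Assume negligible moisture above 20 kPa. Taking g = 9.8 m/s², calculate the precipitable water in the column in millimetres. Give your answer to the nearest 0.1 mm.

Precipitable water is the column-integrated vapour mass per unit area: PW = (1/g) Σ q̄ Δp, with q in kg/kg and Δp in Pa (1 kg/m² of water = 1 mm).
Layer 101.3–91 kPa: Δp = 103 hPa = 10300 Pa, q̄ = 0.0151 kg/kg → 0.0151 × 10300 / 9.8 = 15.87 mm
Layer 91–20 kPa: Δp = 710 hPa = 71000 Pa, q̄ = 0.00158 kg/kg → 0.00158 × 71000 / 9.8 = 11.45 mm
PW = 15.87 + 11.45 = 27.32 ≈ 27.3 mm.

PW ≈ 27.3 mm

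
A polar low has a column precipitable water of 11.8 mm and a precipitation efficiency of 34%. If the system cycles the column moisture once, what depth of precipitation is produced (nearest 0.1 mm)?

Precipitation = ε × PW = 0.34 × 11.8 = 4.0 mm.

precipitation ≈ 4.0 mm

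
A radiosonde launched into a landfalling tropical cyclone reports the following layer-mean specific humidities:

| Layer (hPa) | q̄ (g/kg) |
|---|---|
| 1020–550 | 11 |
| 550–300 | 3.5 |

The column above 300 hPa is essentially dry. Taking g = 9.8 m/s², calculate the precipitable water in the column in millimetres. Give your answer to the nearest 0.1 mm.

Precipitable water is the column-integrated vapour mass per unit area: PW = (1/g) Σ q̄ Δp, with q in kg/kg and Δp in Pa (1 kg/m² of water = 1 mm).
Layer 1020–550 hPa: Δp = 470 hPa = 47000 Pa, q̄ = 0.011 kg/kg → 0.011 × 47000 / 9.8 = 52.76 mm
Layer 550–300 hPa: Δp = 250 hPa = 25000 Pa, q̄ = 0.0035 kg/kg → 0.0035 × 25000 / 9.8 = 8.93 mm
PW = 52.76 + 8.93 = 61.69 ≈ 61.7 mm.

PW ≈ 61.7 mm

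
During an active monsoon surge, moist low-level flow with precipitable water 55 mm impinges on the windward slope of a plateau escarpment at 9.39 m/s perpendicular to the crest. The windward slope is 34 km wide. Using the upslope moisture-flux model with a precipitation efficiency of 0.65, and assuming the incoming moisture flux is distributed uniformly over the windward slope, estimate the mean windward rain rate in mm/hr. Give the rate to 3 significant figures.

Incoming column moisture flux per unit ridge length: F = V × PW = 9.39 × 55 = 516.45 mm·m/s.
Spread over the 34 km slope with efficiency ε = 0.65: R = ε·F/W = 0.65 × 516.45 / 34000 m = 9.873e-03 mm/s.
R = 9.873e-03 × 3600 = 35.5 mm/hr.

R ≈ 35.5 mm/hr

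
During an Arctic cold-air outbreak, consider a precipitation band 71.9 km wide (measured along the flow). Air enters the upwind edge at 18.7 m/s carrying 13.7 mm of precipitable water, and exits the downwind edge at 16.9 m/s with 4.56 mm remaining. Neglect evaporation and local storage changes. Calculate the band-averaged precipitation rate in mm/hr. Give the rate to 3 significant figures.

Column moisture flux per unit crosswind length is F = V × PW.
Inflow: F_in = 18.7 × 13.7 = 256.19 mm·m/s
Outflow: F_out = 16.9 × 4.56 = 77.064 mm·m/s
Steady-state rate R = (F_in − F_out)/L = (256.19 − 77.064) / 71900 m = 2.491e-03 mm/s.
R = 2.491e-03 × 3600 = 8.97 mm/hr.

R ≈ 8.97 mm/hr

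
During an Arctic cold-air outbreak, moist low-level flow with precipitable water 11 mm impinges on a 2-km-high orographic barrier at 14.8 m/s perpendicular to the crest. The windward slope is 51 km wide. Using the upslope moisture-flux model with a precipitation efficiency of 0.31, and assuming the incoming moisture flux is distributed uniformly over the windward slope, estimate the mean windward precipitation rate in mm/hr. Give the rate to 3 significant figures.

R ≈ 3.56 mm/hr

Incoming column moisture flux per unit ridge length: F = V × PW = 14.8 × 11 = 162.8 mm·m/s.
Spread over the 51 km slope with efficiency ε = 0.31: R = ε·F/W = 0.31 × 162.8 / 51000 m = 9.896e-04 mm/s.
R = 9.896e-04 × 3600 = 3.56 mm/hr.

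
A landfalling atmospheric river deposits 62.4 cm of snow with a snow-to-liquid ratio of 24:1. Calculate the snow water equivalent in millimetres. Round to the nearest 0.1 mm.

SWE = snow depth / ratio = 62.4 cm / 24 = 2.600 cm = 26.0 mm.

SWE ≈ 26.0 mm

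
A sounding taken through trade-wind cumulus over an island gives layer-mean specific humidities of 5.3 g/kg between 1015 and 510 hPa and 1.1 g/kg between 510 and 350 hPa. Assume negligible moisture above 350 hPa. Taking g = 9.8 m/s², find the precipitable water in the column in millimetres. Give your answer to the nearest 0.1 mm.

PW ≈ 29.1 mm

Precipitable water is the column-integrated vapour mass per unit area: PW = (1/g) Σ q̄ Δp, with q in kg/kg and Δp in Pa (1 kg/m² of water = 1 mm).
Layer 1015–510 hPa: Δp = 505 hPa = 50500 Pa, q̄ = 0.0053 kg/kg → 0.0053 × 50500 / 9.8 = 27.31 mm
Layer 510–350 hPa: Δp = 160 hPa = 16000 Pa, q̄ = 0.0011 kg/kg → 0.0011 × 16000 / 9.8 = 1.80 mm
PW = 27.31 + 1.80 = 29.11 ≈ 29.1 mm.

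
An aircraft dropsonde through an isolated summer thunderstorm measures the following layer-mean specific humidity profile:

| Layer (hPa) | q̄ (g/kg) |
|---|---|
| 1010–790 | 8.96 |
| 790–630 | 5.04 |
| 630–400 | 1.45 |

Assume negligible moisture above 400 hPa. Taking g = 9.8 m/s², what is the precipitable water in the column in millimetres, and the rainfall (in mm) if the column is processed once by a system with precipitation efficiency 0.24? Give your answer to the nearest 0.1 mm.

Precipitable water is the column-integrated vapour mass per unit area: PW = (1/g) Σ q̄ Δp, with q in kg/kg and Δp in Pa (1 kg/m² of water = 1 mm).
Layer 1010–790 hPa: Δp = 220 hPa = 22000 Pa, q̄ = 0.00896 kg/kg → 0.00896 × 22000 / 9.8 = 20.11 mm
Layer 790–630 hPa: Δp = 160 hPa = 16000 Pa, q̄ = 0.00504 kg/kg → 0.00504 × 16000 / 9.8 = 8.23 mm
Layer 630–400 hPa: Δp = 230 hPa = 23000 Pa, q̄ = 0.00145 kg/kg → 0.00145 × 23000 / 9.8 = 3.40 mm
PW = 20.11 + 8.23 + 3.40 = 31.74 ≈ 31.7 mm.
Rainfall = ε × PW = 0.24 × 31.7 = 7.6 mm.

PW ≈ 31.7 mm; rainfall ≈ 7.6 mm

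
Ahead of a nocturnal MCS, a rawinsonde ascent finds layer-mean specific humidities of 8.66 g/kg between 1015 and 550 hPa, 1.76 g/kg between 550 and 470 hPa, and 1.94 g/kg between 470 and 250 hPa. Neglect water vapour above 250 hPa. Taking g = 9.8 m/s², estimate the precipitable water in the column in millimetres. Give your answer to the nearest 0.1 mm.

PW ≈ 46.9 mm

Precipitable water is the column-integrated vapour mass per unit area: PW = (1/g) Σ q̄ Δp, with q in kg/kg and Δp in Pa (1 kg/m² of water = 1 mm).
Layer 1015–550 hPa: Δp = 465 hPa = 46500 Pa, q̄ = 0.00866 kg/kg → 0.00866 × 46500 / 9.8 = 41.09 mm
Layer 550–470 hPa: Δp = 80 hPa = 8000 Pa, q̄ = 0.00176 kg/kg → 0.00176 × 8000 / 9.8 = 1.44 mm
Layer 470–250 hPa: Δp = 220 hPa = 22000 Pa, q̄ = 0.00194 kg/kg → 0.00194 × 22000 / 9.8 = 4.36 mm
PW = 41.09 + 1.44 + 4.36 = 46.89 ≈ 46.9 mm.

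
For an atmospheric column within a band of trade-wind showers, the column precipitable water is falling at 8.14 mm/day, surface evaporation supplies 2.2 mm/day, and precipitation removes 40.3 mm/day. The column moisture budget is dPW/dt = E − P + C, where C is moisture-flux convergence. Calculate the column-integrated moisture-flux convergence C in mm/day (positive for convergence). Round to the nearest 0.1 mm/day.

dPW/dt = -8.14 mm/day.
C = dPW/dt − E + P = (-8.14) − 2.2 + 40.3 = 30.0 mm/day.

C ≈ 30.0 mm/day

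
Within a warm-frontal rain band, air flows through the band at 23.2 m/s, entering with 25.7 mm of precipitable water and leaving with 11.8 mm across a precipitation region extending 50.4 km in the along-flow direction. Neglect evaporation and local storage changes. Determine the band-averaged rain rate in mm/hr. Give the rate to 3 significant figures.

Column moisture flux per unit crosswind length is F = V × PW.
Inflow: F_in = 23.2 × 25.7 = 596.24 mm·m/s
Outflow: F_out = 23.2 × 11.8 = 273.76 mm·m/s
Steady-state rate R = (F_in − F_out)/L = (596.24 − 273.76) / 50400 m = 6.398e-03 mm/s.
R = 6.398e-03 × 3600 = 23.0 mm/hr.

R ≈ 23.0 mm/hr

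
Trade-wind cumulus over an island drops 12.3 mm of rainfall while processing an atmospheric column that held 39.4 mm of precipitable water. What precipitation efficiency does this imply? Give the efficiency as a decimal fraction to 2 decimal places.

ε ≈ 0.31

ε = rainfall / PW = 12.3 / 39.4 = 0.31.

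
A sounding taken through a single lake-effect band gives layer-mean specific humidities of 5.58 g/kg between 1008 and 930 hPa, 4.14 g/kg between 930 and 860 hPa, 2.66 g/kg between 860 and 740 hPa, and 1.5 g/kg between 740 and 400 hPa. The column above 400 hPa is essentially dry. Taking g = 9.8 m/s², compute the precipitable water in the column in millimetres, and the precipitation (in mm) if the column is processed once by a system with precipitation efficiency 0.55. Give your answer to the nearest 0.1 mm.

PW ≈ 15.9 mm; precipitation ≈ 8.7 mm

Precipitable water is the column-integrated vapour mass per unit area: PW = (1/g) Σ q̄ Δp, with q in kg/kg and Δp in Pa (1 kg/m² of water = 1 mm).
Layer 1008–930 hPa: Δp = 78 hPa = 7800 Pa, q̄ = 0.00558 kg/kg → 0.00558 × 7800 / 9.8 = 4.44 mm
Layer 930–860 hPa: Δp = 70 hPa = 7000 Pa, q̄ = 0.00414 kg/kg → 0.00414 × 7000 / 9.8 = 2.96 mm
Layer 860–740 hPa: Δp = 120 hPa = 12000 Pa, q̄ = 0.00266 kg/kg → 0.00266 × 12000 / 9.8 = 3.26 mm
Layer 740–400 hPa: Δp = 340 hPa = 34000 Pa, q̄ = 0.0015 kg/kg → 0.0015 × 34000 / 9.8 = 5.20 mm
PW = 4.44 + 2.96 + 3.26 + 5.20 = 15.86 ≈ 15.9 mm.
Precipitation = ε × PW = 0.55 × 15.9 = 8.7 mm.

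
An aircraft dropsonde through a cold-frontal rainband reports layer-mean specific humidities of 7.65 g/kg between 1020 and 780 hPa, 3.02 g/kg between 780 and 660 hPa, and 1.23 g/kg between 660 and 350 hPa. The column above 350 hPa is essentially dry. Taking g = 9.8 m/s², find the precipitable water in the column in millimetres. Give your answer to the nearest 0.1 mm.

PW ≈ 26.3 mm

Precipitable water is the column-integrated vapour mass per unit area: PW = (1/g) Σ q̄ Δp, with q in kg/kg and Δp in Pa (1 kg/m² of water = 1 mm).
Layer 1020–780 hPa: Δp = 240 hPa = 24000 Pa, q̄ = 0.00765 kg/kg → 0.00765 × 24000 / 9.8 = 18.73 mm
Layer 780–660 hPa: Δp = 120 hPa = 12000 Pa, q̄ = 0.00302 kg/kg → 0.00302 × 12000 / 9.8 = 3.70 mm
Layer 660–350 hPa: Δp = 310 hPa = 31000 Pa, q̄ = 0.00123 kg/kg → 0.00123 × 31000 / 9.8 = 3.89 mm
PW = 18.73 + 3.70 + 3.89 = 26.32 ≈ 26.3 mm.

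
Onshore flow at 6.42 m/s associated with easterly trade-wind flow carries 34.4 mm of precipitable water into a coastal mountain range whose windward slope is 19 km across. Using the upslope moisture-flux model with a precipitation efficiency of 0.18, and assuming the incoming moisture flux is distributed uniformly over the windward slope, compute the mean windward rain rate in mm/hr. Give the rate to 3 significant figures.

Incoming column moisture flux per unit ridge length: F = V × PW = 6.42 × 34.4 = 220.848 mm·m/s.
Spread over the 19 km slope with efficiency ε = 0.18: R = ε·F/W = 0.18 × 220.848 / 19000 m = 2.092e-03 mm/s.
R = 2.092e-03 × 3600 = 7.53 mm/hr.

R ≈ 7.53 mm/hr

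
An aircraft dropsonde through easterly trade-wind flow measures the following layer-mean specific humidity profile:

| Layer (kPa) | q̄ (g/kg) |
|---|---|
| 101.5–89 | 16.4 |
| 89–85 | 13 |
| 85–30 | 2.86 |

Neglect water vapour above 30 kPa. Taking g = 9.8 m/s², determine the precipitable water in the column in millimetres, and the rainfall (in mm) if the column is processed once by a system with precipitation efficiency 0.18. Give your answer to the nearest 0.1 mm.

Precipitable water is the column-integrated vapour mass per unit area: PW = (1/g) Σ q̄ Δp, with q in kg/kg and Δp in Pa (1 kg/m² of water = 1 mm).
Layer 101.5–89 kPa: Δp = 125 hPa = 12500 Pa, q̄ = 0.0164 kg/kg → 0.0164 × 12500 / 9.8 = 20.92 mm
Layer 89–85 kPa: Δp = 40 hPa = 4000 Pa, q̄ = 0.013 kg/kg → 0.013 × 4000 / 9.8 = 5.31 mm
Layer 85–30 kPa: Δp = 550 hPa = 55000 Pa, q̄ = 0.00286 kg/kg → 0.00286 × 55000 / 9.8 = 16.05 mm
PW = 20.92 + 5.31 + 16.05 = 42.28 ≈ 42.3 mm.
Rainfall = ε × PW = 0.18 × 42.3 = 7.6 mm.

PW ≈ 42.3 mm; rainfall ≈ 7.6 mm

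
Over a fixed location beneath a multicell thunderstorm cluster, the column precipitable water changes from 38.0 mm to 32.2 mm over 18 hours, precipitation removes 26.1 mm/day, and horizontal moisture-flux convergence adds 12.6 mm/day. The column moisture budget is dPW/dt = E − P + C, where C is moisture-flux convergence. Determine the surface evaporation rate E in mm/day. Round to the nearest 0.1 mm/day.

E ≈ 5.8 mm/day

dPW/dt = (32.2 − 38.0) mm / (18/24 day) = -7.733 mm/day.
E = dPW/dt + P − C = (-7.733) + 26.1 − (12.6) = 5.8 mm/day.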